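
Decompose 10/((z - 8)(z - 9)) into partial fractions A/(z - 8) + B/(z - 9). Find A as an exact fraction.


Step 1: Multiply both sides by (z - 8) and set z = 8
Step 2: A = 10 / (8 - 9)
Step 3: A = 10 / (-1)
Step 4: A = -10

-10


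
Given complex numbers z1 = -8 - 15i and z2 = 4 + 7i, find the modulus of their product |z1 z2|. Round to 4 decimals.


Step 1: |z1| = sqrt((-8)^2 + (-15)^2) = sqrt(289)
Step 2: |z2| = sqrt(4^2 + 7^2) = sqrt(65)
Step 3: |z1*z2| = |z1|*|z2| = sqrt(289) * sqrt(65) = sqrt(289 * 65) = sqrt(18785)
Step 4: = 137.0584

137.0584


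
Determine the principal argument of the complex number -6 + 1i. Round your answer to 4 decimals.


Step 1: z = -6 + 1i
Step 2: arg(z) = atan2(1, -6)
Step 3: arg(z) = 2.9764

2.9764


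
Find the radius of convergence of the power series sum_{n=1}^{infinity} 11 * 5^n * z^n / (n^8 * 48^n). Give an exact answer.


Step 1: General term a_n = 11 * 5^n / (n^8 * 48^n)
Step 2: By the root test, |a_n|^(1/n) = 11^(1/n) * 5 / (n^(8/n) * 48) -> 5/48 as n -> infinity (since 11^(1/n) -> 1 and n^(8/n) -> 1)
Step 3: R = 1/lim|a_n|^(1/n) = 48/5

48/5


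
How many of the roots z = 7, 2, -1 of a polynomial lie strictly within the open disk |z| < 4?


Step 1: Check each root:
  z = 7: |7| = 7 >= 4
  z = 2: |2| = 2 < 4
  z = -1: |-1| = 1 < 4
Step 2: Count = 2

2


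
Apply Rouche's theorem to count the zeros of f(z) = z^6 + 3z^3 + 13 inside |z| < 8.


Step 1: On |z| = 8 the three terms have sizes |z^6| = 8^6 = 262144, |3z^3| = 3*8^3 = 1536, |13| = 13
Step 2: The dominant term is g(z) = z^6; let h(z) = 3z^3 + 13 so f = g + h
Step 3: On |z| = 8: |g| = 262144 and |h| <= 1536 + 13 = 1549
Step 4: Since 262144 > 1549, |h| < |g| on |z| = 8, so by Rouche f has the same number of zeros as g inside |z| < 8
Step 5: g(z) = z^6 has 6 zeros (all at the origin) inside |z| < 8. Answer = 6

6


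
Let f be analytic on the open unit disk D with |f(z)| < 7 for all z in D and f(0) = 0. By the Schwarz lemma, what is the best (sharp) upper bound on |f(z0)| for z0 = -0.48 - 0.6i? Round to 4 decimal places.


Step 1: g = f/7 maps D -> D with g(0) = 0, so by the Schwarz lemma |g(z)| <= |z|, i.e. |f(z)| <= 7|z|; this is sharp (f(z) = 7z).
Step 2: |z0|^2 = (-0.48)^2 + (-0.6)^2 = 0.5904
Step 3: |z0| = sqrt(0.5904) = 0.768375
Step 4: Best bound = 7 * |z0| = 7 * 0.768375 = 5.3786

5.3786


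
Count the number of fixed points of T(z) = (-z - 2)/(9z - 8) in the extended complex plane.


Step 1: Fixed points satisfy T(z) = z
Step 2: 9z^2 - 7z + 2 = 0
Step 3: Discriminant = (-7)^2 - 4*9*2 = -23
Step 4: Number of fixed points = 2

2


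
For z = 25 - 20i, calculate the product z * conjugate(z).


Step 1: conj(z) = 25 + 20i
Step 2: z * conj(z) = 25^2 + (-20)^2
Step 3: = 625 + 400 = 1025

1025


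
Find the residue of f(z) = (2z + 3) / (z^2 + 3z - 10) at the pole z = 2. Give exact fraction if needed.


Step 1: Q(z) = z^2 + 3z - 10 = (z - 2)(z + 5)
Step 2: Q'(z) = 2z + 3
Step 3: Q'(2) = 7, P(2) = 7
Step 4: Res = P(2)/Q'(2) = 7/7 = 1

1


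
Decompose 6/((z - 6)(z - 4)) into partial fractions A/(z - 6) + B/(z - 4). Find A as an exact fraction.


Step 1: Multiply both sides by (z - 6) and set z = 6
Step 2: A = 6 / (6 - 4)
Step 3: A = 6 / 2
Step 4: A = 3

3


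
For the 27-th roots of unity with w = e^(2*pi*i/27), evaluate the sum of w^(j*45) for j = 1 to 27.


Step 1: The sum sum_{j=1}^{n} w^(k*j) equals n if n | k, else 0.
Step 2: Here n = 27, k = 45
Step 3: Does n divide k? 27 | 45 -> False
Step 4: Sum = 0

0


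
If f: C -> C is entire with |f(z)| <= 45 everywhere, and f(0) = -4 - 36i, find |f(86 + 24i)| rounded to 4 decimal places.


Step 1: By Liouville's theorem, a bounded entire function is constant.
Step 2: f(z) = f(0) = -4 - 36i for all z.
Step 3: |f(w)| = |-4 - 36i| = sqrt(16 + 1296)
Step 4: = 36.2215

36.2215


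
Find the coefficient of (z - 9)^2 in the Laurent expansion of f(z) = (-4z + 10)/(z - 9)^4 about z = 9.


Step 1: Write the numerator in powers of (z - 9): -4z + 10 = -4(z - 9) + (-4*9 + 10) = -4(z - 9) - 26
Step 2: Divide by (z - 9)^4: f(z) = -26(z - 9)^(-4) - 4(z - 9)^(-3)
Step 3: This finite sum is the Laurent series of f about z = 9.
Step 4: Only the powers -4 and -3 appear, so the coefficient of (z - 9)^2 = 0

0


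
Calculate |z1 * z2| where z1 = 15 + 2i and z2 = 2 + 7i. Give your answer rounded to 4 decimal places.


Step 1: |z1| = sqrt(15^2 + 2^2) = sqrt(229)
Step 2: |z2| = sqrt(2^2 + 7^2) = sqrt(53)
Step 3: |z1*z2| = |z1|*|z2| = sqrt(229) * sqrt(53) = sqrt(229 * 53) = sqrt(12137)
Step 4: = 110.1681

110.1681


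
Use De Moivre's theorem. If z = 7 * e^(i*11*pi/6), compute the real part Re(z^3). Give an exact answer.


Step 1: By De Moivre's theorem, z^3 = 7^3 * e^(i*3*11*pi/6) = 343 * (cos(11*pi/2) + i*sin(11*pi/2))
Step 2: |z|^3 = 7^3 = 343
Step 3: Reduce the angle mod 2*pi: 11*pi/2 - 4*pi = 3*pi/2
Step 4: cos(3*pi/2) = 0
Step 5: Re(z^3) = 343 * 0 = 0

0


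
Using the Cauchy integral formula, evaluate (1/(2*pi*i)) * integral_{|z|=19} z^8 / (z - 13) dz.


Step 1: f(z) = z^8, a = 13 is inside |z| = 19
Step 2: By Cauchy integral formula: (1/(2pi*i)) * integral = f(a)
Step 3: f(13) = 13^8 = 815730721

815730721


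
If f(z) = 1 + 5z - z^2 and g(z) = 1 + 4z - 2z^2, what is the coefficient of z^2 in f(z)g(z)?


Step 1: z^2 term in f*g comes from: (1)*(-2z^2) + (5z)*(4z) + (-z^2)*(1)
Step 2: = -2 + 20 - 1
Step 3: = 17

17


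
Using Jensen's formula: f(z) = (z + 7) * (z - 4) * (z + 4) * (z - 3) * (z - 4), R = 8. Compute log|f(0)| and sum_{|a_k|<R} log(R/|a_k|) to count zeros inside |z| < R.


Jensen's formula: (1/2pi)*integral log|f(Re^it)|dt = log|f(0)| + sum_{|a_k|<R} log(R/|a_k|)
Step 1: f(0) = 7 * (-4) * 4 * (-3) * (-4) = -1344
Step 2: log|f(0)| = log|-7| + log|4| + log|-4| + log|3| + log|4| = 7.2034
Step 3: Zeros inside |z| < 8: -7, 4, -4, 3, 4
Step 4: Jensen sum = log(8/7) + log(8/4) + log(8/4) + log(8/3) + log(8/4) = 3.1938
Step 5: n(R) = number of terms in the Jensen sum = count of zeros inside |z| < 8 = 5

5


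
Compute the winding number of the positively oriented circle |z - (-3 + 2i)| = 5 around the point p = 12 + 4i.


Step 1: Center c = (-3, 2), radius = 5
Step 2: |p - c|^2 = 15^2 + 2^2 = 229
Step 3: r^2 = 25
Step 4: |p-c| > r so winding number = 0

0


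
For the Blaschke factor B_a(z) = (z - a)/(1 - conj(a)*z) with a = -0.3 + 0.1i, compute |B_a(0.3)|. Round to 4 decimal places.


Step 1: Numerator z0 - a = 0.3 - (-0.3 + 0.1i) = 0.6 - 0.1i
Step 2: Denominator 1 - conj(a)*z0 = 1 - (-0.3 - 0.1i)*0.3 = 1.09 + 0.03i
Step 3: |z0 - a|^2 = 0.6^2 + (-0.1)^2 = 0.37; |1 - conj(a)*z0|^2 = 1.09^2 + 0.03^2 = 1.189
Step 4: |B_a(0.3)| = sqrt(0.37 / 1.189) = sqrt(0.311186)
Step 5: = 0.5578

0.5578


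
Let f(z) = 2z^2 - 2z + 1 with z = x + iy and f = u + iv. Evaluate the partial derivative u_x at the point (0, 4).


Step 1: f(z) = 2(x+iy)^2 - 2(x+iy) + 1
Step 2: u = 2(x^2 - y^2) - 2x + 1
Step 3: u_x = 4x - 2
Step 4: At (0, 4): u_x = 0 - 2 = -2

-2


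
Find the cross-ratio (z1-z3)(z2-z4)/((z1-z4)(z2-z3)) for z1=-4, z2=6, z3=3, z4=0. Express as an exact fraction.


Step 1: (z1-z3)(z2-z4) = (-7) * 6 = -42
Step 2: (z1-z4)(z2-z3) = (-4) * 3 = -12
Step 3: Cross-ratio = 42/12 = 7/2

7/2


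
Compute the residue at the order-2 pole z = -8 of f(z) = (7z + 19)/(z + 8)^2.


Step 1: Pole of order 2 at z = -8
Step 2: Res = lim d/dz [(z + 8)^2 * f(z)] as z -> -8
Step 3: (z + 8)^2 * f(z) = 7z + 19
Step 4: d/dz[7z + 19] = 7

7


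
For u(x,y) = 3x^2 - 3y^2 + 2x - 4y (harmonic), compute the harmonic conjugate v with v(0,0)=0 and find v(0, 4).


Step 1: v_x = -u_y = 6y + 4
Step 2: v_y = u_x = 6x + 2
Step 3: v = 6xy + 4x + 2y + C
Step 4: v(0,0) = 0 => C = 0
Step 5: v(0, 4) = 8

8


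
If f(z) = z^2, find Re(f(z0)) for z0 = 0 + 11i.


Step 1: z0 = 0 + 11i
Step 2: z0^2 = 0^2 - 11^2 + 0i
Step 3: real part = 0 - 121 = -121

-121


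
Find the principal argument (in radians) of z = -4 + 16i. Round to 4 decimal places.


Step 1: z = -4 + 16i
Step 2: arg(z) = atan2(16, -4)
Step 3: arg(z) = 1.8158

1.8158


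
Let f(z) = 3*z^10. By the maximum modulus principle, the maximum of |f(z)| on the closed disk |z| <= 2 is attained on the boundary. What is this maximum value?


Step 1: On |z| = 2, |f(z)| = 3 * |z|^10 = 3 * 2^10
Step 2: By maximum modulus principle, maximum is on boundary.
Step 3: Maximum = 3 * 1024 = 3072

3072


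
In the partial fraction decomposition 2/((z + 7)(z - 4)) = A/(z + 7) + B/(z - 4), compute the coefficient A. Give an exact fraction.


Step 1: Multiply both sides by (z + 7) and set z = -7
Step 2: A = 2 / (-7 - 4)
Step 3: A = 2 / (-11)
Step 4: A = -2/11

-2/11


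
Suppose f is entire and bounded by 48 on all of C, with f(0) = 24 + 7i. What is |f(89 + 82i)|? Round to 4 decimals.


Step 1: By Liouville's theorem, a bounded entire function is constant.
Step 2: f(z) = f(0) = 24 + 7i for all z.
Step 3: |f(w)| = |24 + 7i| = sqrt(576 + 49)
Step 4: = 25.0

25.0


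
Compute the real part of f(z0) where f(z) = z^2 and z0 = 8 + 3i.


Step 1: z0 = 8 + 3i
Step 2: z0^2 = 8^2 - 3^2 + 48i
Step 3: real part = 64 - 9 = 55

55


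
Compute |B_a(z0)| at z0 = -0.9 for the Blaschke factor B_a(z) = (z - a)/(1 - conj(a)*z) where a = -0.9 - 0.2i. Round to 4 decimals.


Step 1: Numerator z0 - a = -0.9 - (-0.9 - 0.2i) = 0 + 0.2i
Step 2: Denominator 1 - conj(a)*z0 = 1 - (-0.9 + 0.2i)*(-0.9) = 0.19 + 0.18i
Step 3: |z0 - a|^2 = 0^2 + 0.2^2 = 0.04; |1 - conj(a)*z0|^2 = 0.19^2 + 0.18^2 = 0.0685
Step 4: |B_a(-0.9)| = sqrt(0.04 / 0.0685) = sqrt(0.583942)
Step 5: = 0.7642

0.7642


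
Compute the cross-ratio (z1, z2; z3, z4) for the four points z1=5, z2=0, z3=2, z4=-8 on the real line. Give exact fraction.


Step 1: (z1-z3)(z2-z4) = 3 * 8 = 24
Step 2: (z1-z4)(z2-z3) = 13 * (-2) = -26
Step 3: Cross-ratio = -24/26 = -12/13

-12/13


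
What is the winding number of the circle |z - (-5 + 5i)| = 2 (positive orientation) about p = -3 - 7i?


Step 1: Center c = (-5, 5), radius = 2
Step 2: |p - c|^2 = 2^2 + (-12)^2 = 148
Step 3: r^2 = 4
Step 4: |p-c| > r so winding number = 0

0


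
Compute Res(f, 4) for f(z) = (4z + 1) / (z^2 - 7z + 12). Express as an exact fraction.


Step 1: Q(z) = z^2 - 7z + 12 = (z - 4)(z - 3)
Step 2: Q'(z) = 2z - 7
Step 3: Q'(4) = 1, P(4) = 17
Step 4: Res = P(4)/Q'(4) = 17/1 = 17

17


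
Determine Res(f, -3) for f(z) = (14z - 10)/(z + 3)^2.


Step 1: Pole of order 2 at z = -3
Step 2: Res = lim d/dz [(z + 3)^2 * f(z)] as z -> -3
Step 3: (z + 3)^2 * f(z) = 14z - 10
Step 4: d/dz[14z - 10] = 14

14


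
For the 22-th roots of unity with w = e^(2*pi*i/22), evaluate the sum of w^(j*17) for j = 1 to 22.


Step 1: The sum sum_{j=1}^{n} w^(k*j) equals n if n | k, else 0.
Step 2: Here n = 22, k = 17
Step 3: Does n divide k? 22 | 17 -> False
Step 4: Sum = 0

0


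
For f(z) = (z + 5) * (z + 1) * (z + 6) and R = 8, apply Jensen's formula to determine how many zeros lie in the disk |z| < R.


Jensen's formula: (1/2pi)*integral log|f(Re^it)|dt = log|f(0)| + sum_{|a_k|<R} log(R/|a_k|)
Step 1: f(0) = 5 * 1 * 6 = 30
Step 2: log|f(0)| = log|-5| + log|-1| + log|-6| = 3.4012
Step 3: Zeros inside |z| < 8: -5, -1, -6
Step 4: Jensen sum = log(8/5) + log(8/1) + log(8/6) = 2.8371
Step 5: n(R) = number of terms in the Jensen sum = count of zeros inside |z| < 8 = 3

3


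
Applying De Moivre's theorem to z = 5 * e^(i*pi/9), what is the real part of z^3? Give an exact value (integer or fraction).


Step 1: By De Moivre's theorem, z^3 = 5^3 * e^(i*3*pi/9) = 125 * (cos(pi/3) + i*sin(pi/3))
Step 2: |z|^3 = 5^3 = 125
Step 3: The angle pi/3 already lies in [0, 2*pi)
Step 4: cos(pi/3) = 1/2
Step 5: Re(z^3) = 125 * 1/2 = 125/2

125/2


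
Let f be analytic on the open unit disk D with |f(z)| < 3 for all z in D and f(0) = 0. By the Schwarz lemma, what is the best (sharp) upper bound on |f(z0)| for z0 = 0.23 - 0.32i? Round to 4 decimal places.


Step 1: g = f/3 maps D -> D with g(0) = 0, so by the Schwarz lemma |g(z)| <= |z|, i.e. |f(z)| <= 3|z|; this is sharp (f(z) = 3z).
Step 2: |z0|^2 = 0.23^2 + (-0.32)^2 = 0.1553
Step 3: |z0| = sqrt(0.1553) = 0.394081
Step 4: Best bound = 3 * |z0| = 3 * 0.394081 = 1.1822

1.1822


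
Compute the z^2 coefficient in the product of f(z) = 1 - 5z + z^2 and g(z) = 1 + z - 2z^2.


Step 1: z^2 term in f*g comes from: (1)*(-2z^2) + (-5z)*(z) + (z^2)*(1)
Step 2: = -2 - 5 + 1
Step 3: = -6

-6


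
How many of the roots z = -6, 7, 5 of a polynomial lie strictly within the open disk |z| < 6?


Step 1: Check each root:
  z = -6: |-6| = 6 >= 6
  z = 7: |7| = 7 >= 6
  z = 5: |5| = 5 < 6
Step 2: Count = 1

1


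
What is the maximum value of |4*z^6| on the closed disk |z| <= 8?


Step 1: On |z| = 8, |f(z)| = 4 * |z|^6 = 4 * 8^6
Step 2: By maximum modulus principle, maximum is on boundary.
Step 3: Maximum = 4 * 262144 = 1048576

1048576


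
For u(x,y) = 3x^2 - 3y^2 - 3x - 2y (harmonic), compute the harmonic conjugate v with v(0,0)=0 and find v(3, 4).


Step 1: v_x = -u_y = 6y + 2
Step 2: v_y = u_x = 6x - 3
Step 3: v = 6xy + 2x - 3y + C
Step 4: v(0,0) = 0 => C = 0
Step 5: v(3, 4) = 66

66


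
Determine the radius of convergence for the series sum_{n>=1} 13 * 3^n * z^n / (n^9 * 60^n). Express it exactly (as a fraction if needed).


Step 1: General term a_n = 13 * 3^n / (n^9 * 60^n)
Step 2: By the root test, |a_n|^(1/n) = 13^(1/n) * 3 / (n^(9/n) * 60) -> 3/60 as n -> infinity (since 13^(1/n) -> 1 and n^(9/n) -> 1)
Step 3: R = 1/lim|a_n|^(1/n) = 60/3 = 20

20


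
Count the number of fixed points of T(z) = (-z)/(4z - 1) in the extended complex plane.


Step 1: Fixed points satisfy T(z) = z
Step 2: 4z^2 = 0
Step 3: Discriminant = 0^2 - 4*4*0 = 0
Step 4: Number of fixed points = 1

1


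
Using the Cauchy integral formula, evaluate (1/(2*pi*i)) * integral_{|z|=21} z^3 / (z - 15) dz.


Step 1: f(z) = z^3, a = 15 is inside |z| = 21
Step 2: By Cauchy integral formula: (1/(2pi*i)) * integral = f(a)
Step 3: f(15) = 15^3 = 3375

3375


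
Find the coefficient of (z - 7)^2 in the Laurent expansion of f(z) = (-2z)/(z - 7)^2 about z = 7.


Step 1: Write the numerator in powers of (z - 7): -2z = -2(z - 7) + (-2*7 + 0) = -2(z - 7) - 14
Step 2: Divide by (z - 7)^2: f(z) = -14(z - 7)^(-2) - 2(z - 7)^(-1)
Step 3: This finite sum is the Laurent series of f about z = 7.
Step 4: Only the powers -2 and -1 appear, so the coefficient of (z - 7)^2 = 0

0


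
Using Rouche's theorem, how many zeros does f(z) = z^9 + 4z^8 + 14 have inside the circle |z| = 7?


Step 1: On |z| = 7 the three terms have sizes |z^9| = 7^9 = 40353607, |4z^8| = 4*7^8 = 23059204, |14| = 14
Step 2: The dominant term is g(z) = z^9; let h(z) = 4z^8 + 14 so f = g + h
Step 3: On |z| = 7: |g| = 40353607 and |h| <= 23059204 + 14 = 23059218
Step 4: Since 40353607 > 23059218, |h| < |g| on |z| = 7, so by Rouche f has the same number of zeros as g inside |z| < 7
Step 5: g(z) = z^9 has 9 zeros (all at the origin) inside |z| < 7. Answer = 9

9


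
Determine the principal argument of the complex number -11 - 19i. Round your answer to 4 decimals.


Step 1: z = -11 - 19i
Step 2: arg(z) = atan2(-19, -11)
Step 3: arg(z) = -2.0956

-2.0956


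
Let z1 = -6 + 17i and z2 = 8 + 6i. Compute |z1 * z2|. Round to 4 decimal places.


Step 1: |z1| = sqrt((-6)^2 + 17^2) = sqrt(325)
Step 2: |z2| = sqrt(8^2 + 6^2) = sqrt(100)
Step 3: |z1*z2| = |z1|*|z2| = sqrt(325) * sqrt(100) = sqrt(325 * 100) = sqrt(32500)
Step 4: = 180.2776

180.2776


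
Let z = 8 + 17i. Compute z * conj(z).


Step 1: conj(z) = 8 - 17i
Step 2: z * conj(z) = 8^2 + 17^2
Step 3: = 64 + 289 = 353

353


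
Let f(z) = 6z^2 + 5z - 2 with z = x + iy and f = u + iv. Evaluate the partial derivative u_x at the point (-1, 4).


Step 1: f(z) = 6(x+iy)^2 + 5(x+iy) - 2
Step 2: u = 6(x^2 - y^2) + 5x - 2
Step 3: u_x = 12x + 5
Step 4: At (-1, 4): u_x = -12 + 5 = -7

-7


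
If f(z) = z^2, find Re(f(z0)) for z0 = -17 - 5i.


Step 1: z0 = -17 - 5i
Step 2: z0^2 = (-17)^2 - (-5)^2 + 170i
Step 3: real part = 289 - 25 = 264

264


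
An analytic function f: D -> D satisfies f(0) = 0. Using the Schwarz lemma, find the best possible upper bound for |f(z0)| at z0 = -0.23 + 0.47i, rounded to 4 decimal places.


Step 1: Schwarz lemma: if f: D -> D is analytic with f(0) = 0, then |f(z)| <= |z| for all z in D, and this is sharp (f(z) = z).
Step 2: |z0|^2 = (-0.23)^2 + 0.47^2 = 0.2738
Step 3: |z0| = sqrt(0.2738) = 0.523259
Step 4: Best bound = |z0| = 0.5233

0.5233


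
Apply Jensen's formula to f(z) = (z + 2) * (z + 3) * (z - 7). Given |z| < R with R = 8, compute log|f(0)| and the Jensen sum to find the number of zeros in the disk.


Jensen's formula: (1/2pi)*integral log|f(Re^it)|dt = log|f(0)| + sum_{|a_k|<R} log(R/|a_k|)
Step 1: f(0) = 2 * 3 * (-7) = -42
Step 2: log|f(0)| = log|-2| + log|-3| + log|7| = 3.7377
Step 3: Zeros inside |z| < 8: -2, -3, 7
Step 4: Jensen sum = log(8/2) + log(8/3) + log(8/7) = 2.5007
Step 5: n(R) = number of terms in the Jensen sum = count of zeros inside |z| < 8 = 3

3


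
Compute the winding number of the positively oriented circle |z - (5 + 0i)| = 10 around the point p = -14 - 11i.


Step 1: Center c = (5, 0), radius = 10
Step 2: |p - c|^2 = (-19)^2 + (-11)^2 = 482
Step 3: r^2 = 100
Step 4: |p-c| > r so winding number = 0

0


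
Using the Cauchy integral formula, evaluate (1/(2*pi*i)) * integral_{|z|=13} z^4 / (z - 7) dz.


Step 1: f(z) = z^4, a = 7 is inside |z| = 13
Step 2: By Cauchy integral formula: (1/(2pi*i)) * integral = f(a)
Step 3: f(7) = 7^4 = 2401

2401


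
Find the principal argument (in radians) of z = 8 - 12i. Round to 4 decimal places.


Step 1: z = 8 - 12i
Step 2: arg(z) = atan2(-12, 8)
Step 3: arg(z) = -0.9828

-0.9828


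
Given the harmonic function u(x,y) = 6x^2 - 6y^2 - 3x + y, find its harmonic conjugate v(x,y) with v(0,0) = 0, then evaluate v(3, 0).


Step 1: v_x = -u_y = 12y - 1
Step 2: v_y = u_x = 12x - 3
Step 3: v = 12xy - x - 3y + C
Step 4: v(0,0) = 0 => C = 0
Step 5: v(3, 0) = -3

-3


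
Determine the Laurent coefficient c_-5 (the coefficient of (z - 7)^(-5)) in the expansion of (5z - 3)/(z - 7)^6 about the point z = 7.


Step 1: Write the numerator in powers of (z - 7): 5z - 3 = 5(z - 7) + (5*7 - 3) = 5(z - 7) + 32
Step 2: Divide by (z - 7)^6: f(z) = 32(z - 7)^(-6) + 5(z - 7)^(-5)
Step 3: This finite sum is the Laurent series of f about z = 7.
Step 4: Coefficient of (z - 7)^(-5) = coefficient of (z - 7) in the re-centred numerator = 5

5


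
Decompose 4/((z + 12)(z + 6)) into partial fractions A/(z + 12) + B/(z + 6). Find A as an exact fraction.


Step 1: Multiply both sides by (z + 12) and set z = -12
Step 2: A = 4 / (-12 + 6)
Step 3: A = 4 / (-6)
Step 4: A = -2/3

-2/3


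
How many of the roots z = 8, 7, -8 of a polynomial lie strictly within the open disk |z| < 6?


Step 1: Check each root:
  z = 8: |8| = 8 >= 6
  z = 7: |7| = 7 >= 6
  z = -8: |-8| = 8 >= 6
Step 2: Count = 0

0


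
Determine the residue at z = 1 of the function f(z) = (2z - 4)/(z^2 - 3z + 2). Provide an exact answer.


Step 1: Q(z) = z^2 - 3z + 2 = (z - 1)(z - 2)
Step 2: Q'(z) = 2z - 3
Step 3: Q'(1) = -1, P(1) = -2
Step 4: Res = P(1)/Q'(1) = -2/(-1) = 2

2


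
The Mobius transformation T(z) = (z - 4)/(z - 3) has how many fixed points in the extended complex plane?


Step 1: Fixed points satisfy T(z) = z
Step 2: z^2 - 4z + 4 = 0
Step 3: Discriminant = (-4)^2 - 4*1*4 = 0
Step 4: Number of fixed points = 1

1


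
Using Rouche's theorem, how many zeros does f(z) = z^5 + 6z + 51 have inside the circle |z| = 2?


Step 1: On |z| = 2 the three terms have sizes |z^5| = 2^5 = 32, |6z| = 6*2 = 12, |51| = 51
Step 2: The dominant term is g(z) = 51; let h(z) = z^5 + 6z so f = g + h
Step 3: On |z| = 2: |g| = 51 and |h| <= 32 + 12 = 44
Step 4: Since 51 > 44, |h| < |g| on |z| = 2, so by Rouche f has the same number of zeros as g inside |z| < 2
Step 5: g(z) = 51 is a nonzero constant with no zeros inside |z| < 2. Answer = 0

0


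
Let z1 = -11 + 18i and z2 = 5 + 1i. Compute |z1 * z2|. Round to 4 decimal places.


Step 1: |z1| = sqrt((-11)^2 + 18^2) = sqrt(445)
Step 2: |z2| = sqrt(5^2 + 1^2) = sqrt(26)
Step 3: |z1*z2| = |z1|*|z2| = sqrt(445) * sqrt(26) = sqrt(445 * 26) = sqrt(11570)
Step 4: = 107.5639

107.5639


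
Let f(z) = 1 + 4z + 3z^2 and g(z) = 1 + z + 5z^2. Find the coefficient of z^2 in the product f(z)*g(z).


Step 1: z^2 term in f*g comes from: (1)*(5z^2) + (4z)*(z) + (3z^2)*(1)
Step 2: = 5 + 4 + 3
Step 3: = 12

12


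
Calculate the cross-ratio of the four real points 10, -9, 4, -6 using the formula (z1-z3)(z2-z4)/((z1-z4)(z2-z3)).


Step 1: (z1-z3)(z2-z4) = 6 * (-3) = -18
Step 2: (z1-z4)(z2-z3) = 16 * (-13) = -208
Step 3: Cross-ratio = 18/208 = 9/104

9/104


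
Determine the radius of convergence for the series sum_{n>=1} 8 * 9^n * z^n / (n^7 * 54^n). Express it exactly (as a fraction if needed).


Step 1: General term a_n = 8 * 9^n / (n^7 * 54^n)
Step 2: By the root test, |a_n|^(1/n) = 8^(1/n) * 9 / (n^(7/n) * 54) -> 9/54 as n -> infinity (since 8^(1/n) -> 1 and n^(7/n) -> 1)
Step 3: R = 1/lim|a_n|^(1/n) = 54/9 = 6

6


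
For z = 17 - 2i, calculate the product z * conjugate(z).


Step 1: conj(z) = 17 + 2i
Step 2: z * conj(z) = 17^2 + (-2)^2
Step 3: = 289 + 4 = 293

293


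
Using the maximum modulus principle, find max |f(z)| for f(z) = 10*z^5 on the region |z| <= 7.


Step 1: On |z| = 7, |f(z)| = 10 * |z|^5 = 10 * 7^5
Step 2: By maximum modulus principle, maximum is on boundary.
Step 3: Maximum = 10 * 16807 = 168070

168070


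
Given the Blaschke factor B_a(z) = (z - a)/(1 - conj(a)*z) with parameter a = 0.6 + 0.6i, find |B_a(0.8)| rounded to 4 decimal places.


Step 1: Numerator z0 - a = 0.8 - (0.6 + 0.6i) = 0.2 - 0.6i
Step 2: Denominator 1 - conj(a)*z0 = 1 - (0.6 - 0.6i)*0.8 = 0.52 + 0.48i
Step 3: |z0 - a|^2 = 0.2^2 + (-0.6)^2 = 0.4; |1 - conj(a)*z0|^2 = 0.52^2 + 0.48^2 = 0.5008
Step 4: |B_a(0.8)| = sqrt(0.4 / 0.5008) = sqrt(0.798722)
Step 5: = 0.8937

0.8937


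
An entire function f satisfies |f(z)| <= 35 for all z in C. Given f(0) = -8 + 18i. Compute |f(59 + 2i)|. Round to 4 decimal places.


Step 1: By Liouville's theorem, a bounded entire function is constant.
Step 2: f(z) = f(0) = -8 + 18i for all z.
Step 3: |f(w)| = |-8 + 18i| = sqrt(64 + 324)
Step 4: = 19.6977

19.6977


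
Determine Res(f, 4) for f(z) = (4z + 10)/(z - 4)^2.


Step 1: Pole of order 2 at z = 4
Step 2: Res = lim d/dz [(z - 4)^2 * f(z)] as z -> 4
Step 3: (z - 4)^2 * f(z) = 4z + 10
Step 4: d/dz[4z + 10] = 4

4


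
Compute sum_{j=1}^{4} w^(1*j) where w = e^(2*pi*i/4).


Step 1: The sum sum_{j=1}^{n} w^(k*j) equals n if n | k, else 0.
Step 2: Here n = 4, k = 1
Step 3: Does n divide k? 4 | 1 -> False
Step 4: Sum = 0

0


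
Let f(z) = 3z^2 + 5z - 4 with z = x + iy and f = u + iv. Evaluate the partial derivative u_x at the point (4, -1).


Step 1: f(z) = 3(x+iy)^2 + 5(x+iy) - 4
Step 2: u = 3(x^2 - y^2) + 5x - 4
Step 3: u_x = 6x + 5
Step 4: At (4, -1): u_x = 24 + 5 = 29

29


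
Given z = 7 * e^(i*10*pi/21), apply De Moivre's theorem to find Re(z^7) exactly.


Step 1: By De Moivre's theorem, z^7 = 7^7 * e^(i*7*10*pi/21) = 823543 * (cos(10*pi/3) + i*sin(10*pi/3))
Step 2: |z|^7 = 7^7 = 823543
Step 3: Reduce the angle mod 2*pi: 10*pi/3 - 2*pi = 4*pi/3
Step 4: cos(4*pi/3) = -1/2
Step 5: Re(z^7) = 823543 * (-1/2) = -823543/2

-823543/2


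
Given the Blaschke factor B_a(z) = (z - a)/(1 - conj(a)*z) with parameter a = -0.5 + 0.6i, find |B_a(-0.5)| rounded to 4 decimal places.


Step 1: Numerator z0 - a = -0.5 - (-0.5 + 0.6i) = 0 - 0.6i
Step 2: Denominator 1 - conj(a)*z0 = 1 - (-0.5 - 0.6i)*(-0.5) = 0.75 - 0.3i
Step 3: |z0 - a|^2 = 0^2 + (-0.6)^2 = 0.36; |1 - conj(a)*z0|^2 = 0.75^2 + (-0.3)^2 = 0.6525
Step 4: |B_a(-0.5)| = sqrt(0.36 / 0.6525) = sqrt(0.551724)
Step 5: = 0.7428

0.7428


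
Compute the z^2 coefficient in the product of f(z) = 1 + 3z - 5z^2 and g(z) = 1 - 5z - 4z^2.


Step 1: z^2 term in f*g comes from: (1)*(-4z^2) + (3z)*(-5z) + (-5z^2)*(1)
Step 2: = -4 - 15 - 5
Step 3: = -24

-24


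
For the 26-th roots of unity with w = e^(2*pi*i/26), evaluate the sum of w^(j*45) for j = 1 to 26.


Step 1: The sum sum_{j=1}^{n} w^(k*j) equals n if n | k, else 0.
Step 2: Here n = 26, k = 45
Step 3: Does n divide k? 26 | 45 -> False
Step 4: Sum = 0

0


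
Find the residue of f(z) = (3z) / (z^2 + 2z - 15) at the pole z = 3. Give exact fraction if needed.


Step 1: Q(z) = z^2 + 2z - 15 = (z - 3)(z + 5)
Step 2: Q'(z) = 2z + 2
Step 3: Q'(3) = 8, P(3) = 9
Step 4: Res = P(3)/Q'(3) = 9/8 = 9/8

9/8


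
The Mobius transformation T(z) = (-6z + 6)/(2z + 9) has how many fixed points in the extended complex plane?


Step 1: Fixed points satisfy T(z) = z
Step 2: 2z^2 + 15z - 6 = 0
Step 3: Discriminant = 15^2 - 4*2*(-6) = 273
Step 4: Number of fixed points = 2

2


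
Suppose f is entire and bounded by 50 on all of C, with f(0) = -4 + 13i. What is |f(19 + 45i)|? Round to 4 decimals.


Step 1: By Liouville's theorem, a bounded entire function is constant.
Step 2: f(z) = f(0) = -4 + 13i for all z.
Step 3: |f(w)| = |-4 + 13i| = sqrt(16 + 169)
Step 4: = 13.6015

13.6015


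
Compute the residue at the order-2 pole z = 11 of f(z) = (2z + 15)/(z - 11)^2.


Step 1: Pole of order 2 at z = 11
Step 2: Res = lim d/dz [(z - 11)^2 * f(z)] as z -> 11
Step 3: (z - 11)^2 * f(z) = 2z + 15
Step 4: d/dz[2z + 15] = 2

2


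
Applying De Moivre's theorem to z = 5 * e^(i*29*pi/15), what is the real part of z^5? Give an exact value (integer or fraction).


Step 1: By De Moivre's theorem, z^5 = 5^5 * e^(i*5*29*pi/15) = 3125 * (cos(29*pi/3) + i*sin(29*pi/3))
Step 2: |z|^5 = 5^5 = 3125
Step 3: Reduce the angle mod 2*pi: 29*pi/3 - 8*pi = 5*pi/3
Step 4: cos(5*pi/3) = 1/2
Step 5: Re(z^5) = 3125 * 1/2 = 3125/2

3125/2


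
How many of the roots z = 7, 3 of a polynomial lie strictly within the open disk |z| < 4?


Step 1: Check each root:
  z = 7: |7| = 7 >= 4
  z = 3: |3| = 3 < 4
Step 2: Count = 1

1


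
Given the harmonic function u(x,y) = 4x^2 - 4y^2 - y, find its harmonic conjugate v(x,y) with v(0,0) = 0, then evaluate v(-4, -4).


Step 1: v_x = -u_y = 8y + 1
Step 2: v_y = u_x = 8x + 0
Step 3: v = 8xy + x + C
Step 4: v(0,0) = 0 => C = 0
Step 5: v(-4, -4) = 124

124


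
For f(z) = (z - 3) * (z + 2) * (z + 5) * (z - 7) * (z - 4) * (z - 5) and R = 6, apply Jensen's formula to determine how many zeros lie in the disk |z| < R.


Jensen's formula: (1/2pi)*integral log|f(Re^it)|dt = log|f(0)| + sum_{|a_k|<R} log(R/|a_k|)
Step 1: f(0) = (-3) * 2 * 5 * (-7) * (-4) * (-5) = 4200
Step 2: log|f(0)| = log|3| + log|-2| + log|-5| + log|7| + log|4| + log|5| = 8.3428
Step 3: Zeros inside |z| < 6: 3, -2, -5, 4, 5
Step 4: Jensen sum = log(6/3) + log(6/2) + log(6/5) + log(6/4) + log(6/5) = 2.5619
Step 5: n(R) = number of terms in the Jensen sum = count of zeros inside |z| < 6 = 5

5


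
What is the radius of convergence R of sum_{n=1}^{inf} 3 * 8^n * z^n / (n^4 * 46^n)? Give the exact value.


Step 1: General term a_n = 3 * 8^n / (n^4 * 46^n)
Step 2: By the root test, |a_n|^(1/n) = 3^(1/n) * 8 / (n^(4/n) * 46) -> 8/46 as n -> infinity (since 3^(1/n) -> 1 and n^(4/n) -> 1)
Step 3: R = 1/lim|a_n|^(1/n) = 46/8 = 23/4

23/4


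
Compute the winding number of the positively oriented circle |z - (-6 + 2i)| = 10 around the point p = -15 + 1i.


Step 1: Center c = (-6, 2), radius = 10
Step 2: |p - c|^2 = (-9)^2 + (-1)^2 = 82
Step 3: r^2 = 100
Step 4: |p-c| < r so winding number = 1

1


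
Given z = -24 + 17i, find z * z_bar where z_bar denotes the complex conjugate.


Step 1: conj(z) = -24 - 17i
Step 2: z * conj(z) = (-24)^2 + 17^2
Step 3: = 576 + 289 = 865

865


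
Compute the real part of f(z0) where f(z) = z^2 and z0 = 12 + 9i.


Step 1: z0 = 12 + 9i
Step 2: z0^2 = 12^2 - 9^2 + 216i
Step 3: real part = 144 - 81 = 63

63


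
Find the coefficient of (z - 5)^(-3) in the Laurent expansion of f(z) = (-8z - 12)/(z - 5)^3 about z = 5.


Step 1: Write the numerator in powers of (z - 5): -8z - 12 = -8(z - 5) + (-8*5 - 12) = -8(z - 5) - 52
Step 2: Divide by (z - 5)^3: f(z) = -52(z - 5)^(-3) - 8(z - 5)^(-2)
Step 3: This finite sum is the Laurent series of f about z = 5.
Step 4: Coefficient of (z - 5)^(-3) = -8*5 - 12 = -52

-52


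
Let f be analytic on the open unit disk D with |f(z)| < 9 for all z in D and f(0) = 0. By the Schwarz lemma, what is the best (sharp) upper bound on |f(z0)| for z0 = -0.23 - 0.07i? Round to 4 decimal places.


Step 1: g = f/9 maps D -> D with g(0) = 0, so by the Schwarz lemma |g(z)| <= |z|, i.e. |f(z)| <= 9|z|; this is sharp (f(z) = 9z).
Step 2: |z0|^2 = (-0.23)^2 + (-0.07)^2 = 0.0578
Step 3: |z0| = sqrt(0.0578) = 0.240416
Step 4: Best bound = 9 * |z0| = 9 * 0.240416 = 2.1637

2.1637


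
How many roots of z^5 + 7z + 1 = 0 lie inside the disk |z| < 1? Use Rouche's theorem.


Step 1: On |z| = 1 the three terms have sizes |z^5| = 1^5 = 1, |7z| = 7*1 = 7, |1| = 1
Step 2: The dominant term is g(z) = 7z; let h(z) = z^5 + 1 so f = g + h
Step 3: On |z| = 1: |g| = 7 and |h| <= 1 + 1 = 2
Step 4: Since 7 > 2, |h| < |g| on |z| = 1, so by Rouche f has the same number of zeros as g inside |z| < 1
Step 5: g(z) = 7z has 1 zero (at the origin, multiplicity 1) inside |z| < 1. Answer = 1

1


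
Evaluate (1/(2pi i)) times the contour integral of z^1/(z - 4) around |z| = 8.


Step 1: f(z) = z^1, a = 4 is inside |z| = 8
Step 2: By Cauchy integral formula: (1/(2pi*i)) * integral = f(a)
Step 3: f(4) = 4^1 = 4

4


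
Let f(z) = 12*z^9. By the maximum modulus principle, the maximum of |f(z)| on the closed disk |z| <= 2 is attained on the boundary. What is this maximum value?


Step 1: On |z| = 2, |f(z)| = 12 * |z|^9 = 12 * 2^9
Step 2: By maximum modulus principle, maximum is on boundary.
Step 3: Maximum = 12 * 512 = 6144

6144


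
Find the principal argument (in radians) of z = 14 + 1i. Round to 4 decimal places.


Step 1: z = 14 + 1i
Step 2: arg(z) = atan2(1, 14)
Step 3: arg(z) = 0.0713

0.0713


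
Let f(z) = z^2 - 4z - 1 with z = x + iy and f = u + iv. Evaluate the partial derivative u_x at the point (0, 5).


Step 1: f(z) = (x+iy)^2 - 4(x+iy) - 1
Step 2: u = (x^2 - y^2) - 4x - 1
Step 3: u_x = 2x - 4
Step 4: At (0, 5): u_x = 0 - 4 = -4

-4


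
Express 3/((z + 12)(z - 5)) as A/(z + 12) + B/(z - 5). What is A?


Step 1: Multiply both sides by (z + 12) and set z = -12
Step 2: A = 3 / (-12 - 5)
Step 3: A = 3 / (-17)
Step 4: A = -3/17

-3/17


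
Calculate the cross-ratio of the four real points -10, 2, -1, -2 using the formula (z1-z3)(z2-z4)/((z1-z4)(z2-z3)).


Step 1: (z1-z3)(z2-z4) = (-9) * 4 = -36
Step 2: (z1-z4)(z2-z3) = (-8) * 3 = -24
Step 3: Cross-ratio = 36/24 = 3/2

3/2


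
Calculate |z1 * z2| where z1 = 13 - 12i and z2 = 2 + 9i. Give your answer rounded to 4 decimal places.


Step 1: |z1| = sqrt(13^2 + (-12)^2) = sqrt(313)
Step 2: |z2| = sqrt(2^2 + 9^2) = sqrt(85)
Step 3: |z1*z2| = |z1|*|z2| = sqrt(313) * sqrt(85) = sqrt(313 * 85) = sqrt(26605)
Step 4: = 163.1104

163.1104


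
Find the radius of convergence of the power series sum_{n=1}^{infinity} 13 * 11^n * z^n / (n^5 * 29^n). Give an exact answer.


Step 1: General term a_n = 13 * 11^n / (n^5 * 29^n)
Step 2: By the root test, |a_n|^(1/n) = 13^(1/n) * 11 / (n^(5/n) * 29) -> 11/29 as n -> infinity (since 13^(1/n) -> 1 and n^(5/n) -> 1)
Step 3: R = 1/lim|a_n|^(1/n) = 29/11

29/11


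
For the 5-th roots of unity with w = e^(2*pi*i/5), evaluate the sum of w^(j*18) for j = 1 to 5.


Step 1: The sum sum_{j=1}^{n} w^(k*j) equals n if n | k, else 0.
Step 2: Here n = 5, k = 18
Step 3: Does n divide k? 5 | 18 -> False
Step 4: Sum = 0

0


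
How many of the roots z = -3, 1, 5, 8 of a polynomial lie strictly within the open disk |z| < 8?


Step 1: Check each root:
  z = -3: |-3| = 3 < 8
  z = 1: |1| = 1 < 8
  z = 5: |5| = 5 < 8
  z = 8: |8| = 8 >= 8
Step 2: Count = 3

3


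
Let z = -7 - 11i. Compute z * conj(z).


Step 1: conj(z) = -7 + 11i
Step 2: z * conj(z) = (-7)^2 + (-11)^2
Step 3: = 49 + 121 = 170

170


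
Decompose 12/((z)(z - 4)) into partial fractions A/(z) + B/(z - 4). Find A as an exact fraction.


Step 1: Multiply both sides by (z) and set z = 0
Step 2: A = 12 / (0 - 4)
Step 3: A = 12 / (-4)
Step 4: A = -3

-3


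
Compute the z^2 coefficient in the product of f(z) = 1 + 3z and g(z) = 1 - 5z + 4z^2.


Step 1: z^2 term in f*g comes from: (1)*(4z^2) + (3z)*(-5z) + (0)*(1)
Step 2: = 4 - 15 + 0
Step 3: = -11

-11


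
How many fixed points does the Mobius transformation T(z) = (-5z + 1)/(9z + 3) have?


Step 1: Fixed points satisfy T(z) = z
Step 2: 9z^2 + 8z - 1 = 0
Step 3: Discriminant = 8^2 - 4*9*(-1) = 100
Step 4: Number of fixed points = 2

2


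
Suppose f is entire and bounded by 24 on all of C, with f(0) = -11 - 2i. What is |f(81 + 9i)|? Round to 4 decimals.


Step 1: By Liouville's theorem, a bounded entire function is constant.
Step 2: f(z) = f(0) = -11 - 2i for all z.
Step 3: |f(w)| = |-11 - 2i| = sqrt(121 + 4)
Step 4: = 11.1803

11.1803


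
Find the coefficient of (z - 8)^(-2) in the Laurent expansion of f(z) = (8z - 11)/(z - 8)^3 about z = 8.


Step 1: Write the numerator in powers of (z - 8): 8z - 11 = 8(z - 8) + (8*8 - 11) = 8(z - 8) + 53
Step 2: Divide by (z - 8)^3: f(z) = 53(z - 8)^(-3) + 8(z - 8)^(-2)
Step 3: This finite sum is the Laurent series of f about z = 8.
Step 4: Coefficient of (z - 8)^(-2) = coefficient of (z - 8) in the re-centred numerator = 8

8


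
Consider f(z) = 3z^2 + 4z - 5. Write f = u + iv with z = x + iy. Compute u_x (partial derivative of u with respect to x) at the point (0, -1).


Step 1: f(z) = 3(x+iy)^2 + 4(x+iy) - 5
Step 2: u = 3(x^2 - y^2) + 4x - 5
Step 3: u_x = 6x + 4
Step 4: At (0, -1): u_x = 0 + 4 = 4

4


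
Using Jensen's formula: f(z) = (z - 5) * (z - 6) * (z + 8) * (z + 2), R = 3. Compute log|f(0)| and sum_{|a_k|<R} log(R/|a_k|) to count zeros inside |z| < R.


Jensen's formula: (1/2pi)*integral log|f(Re^it)|dt = log|f(0)| + sum_{|a_k|<R} log(R/|a_k|)
Step 1: f(0) = (-5) * (-6) * 8 * 2 = 480
Step 2: log|f(0)| = log|5| + log|6| + log|-8| + log|-2| = 6.1738
Step 3: Zeros inside |z| < 3: -2
Step 4: Jensen sum = log(3/2) = 0.4055
Step 5: n(R) = number of terms in the Jensen sum = count of zeros inside |z| < 3 = 1

1


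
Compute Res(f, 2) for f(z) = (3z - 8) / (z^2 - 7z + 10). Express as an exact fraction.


Step 1: Q(z) = z^2 - 7z + 10 = (z - 2)(z - 5)
Step 2: Q'(z) = 2z - 7
Step 3: Q'(2) = -3, P(2) = -2
Step 4: Res = P(2)/Q'(2) = -2/(-3) = 2/3

2/3


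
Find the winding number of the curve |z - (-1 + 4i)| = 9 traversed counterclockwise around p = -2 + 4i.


Step 1: Center c = (-1, 4), radius = 9
Step 2: |p - c|^2 = (-1)^2 + 0^2 = 1
Step 3: r^2 = 81
Step 4: |p-c| < r so winding number = 1

1


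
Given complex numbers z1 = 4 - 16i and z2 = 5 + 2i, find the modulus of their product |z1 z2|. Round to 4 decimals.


Step 1: |z1| = sqrt(4^2 + (-16)^2) = sqrt(272)
Step 2: |z2| = sqrt(5^2 + 2^2) = sqrt(29)
Step 3: |z1*z2| = |z1|*|z2| = sqrt(272) * sqrt(29) = sqrt(272 * 29) = sqrt(7888)
Step 4: = 88.8144

88.8144


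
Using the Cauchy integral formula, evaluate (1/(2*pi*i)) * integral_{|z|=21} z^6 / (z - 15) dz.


Step 1: f(z) = z^6, a = 15 is inside |z| = 21
Step 2: By Cauchy integral formula: (1/(2pi*i)) * integral = f(a)
Step 3: f(15) = 15^6 = 11390625

11390625


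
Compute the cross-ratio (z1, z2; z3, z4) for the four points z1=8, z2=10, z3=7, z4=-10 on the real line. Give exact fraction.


Step 1: (z1-z3)(z2-z4) = 1 * 20 = 20
Step 2: (z1-z4)(z2-z3) = 18 * 3 = 54
Step 3: Cross-ratio = 20/54 = 10/27

10/27


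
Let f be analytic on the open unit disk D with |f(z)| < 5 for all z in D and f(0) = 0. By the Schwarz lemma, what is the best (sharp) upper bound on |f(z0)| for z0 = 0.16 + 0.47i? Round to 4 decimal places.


Step 1: g = f/5 maps D -> D with g(0) = 0, so by the Schwarz lemma |g(z)| <= |z|, i.e. |f(z)| <= 5|z|; this is sharp (f(z) = 5z).
Step 2: |z0|^2 = 0.16^2 + 0.47^2 = 0.2465
Step 3: |z0| = sqrt(0.2465) = 0.496488
Step 4: Best bound = 5 * |z0| = 5 * 0.496488 = 2.4824

2.4824


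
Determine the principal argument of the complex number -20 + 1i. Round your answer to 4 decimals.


Step 1: z = -20 + 1i
Step 2: arg(z) = atan2(1, -20)
Step 3: arg(z) = 3.0916

3.0916


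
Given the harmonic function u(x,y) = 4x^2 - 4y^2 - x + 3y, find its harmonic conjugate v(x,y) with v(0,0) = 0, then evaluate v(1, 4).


Step 1: v_x = -u_y = 8y - 3
Step 2: v_y = u_x = 8x - 1
Step 3: v = 8xy - 3x - y + C
Step 4: v(0,0) = 0 => C = 0
Step 5: v(1, 4) = 25

25


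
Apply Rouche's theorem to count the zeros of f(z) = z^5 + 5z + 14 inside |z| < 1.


Step 1: On |z| = 1 the three terms have sizes |z^5| = 1^5 = 1, |5z| = 5*1 = 5, |14| = 14
Step 2: The dominant term is g(z) = 14; let h(z) = z^5 + 5z so f = g + h
Step 3: On |z| = 1: |g| = 14 and |h| <= 1 + 5 = 6
Step 4: Since 14 > 6, |h| < |g| on |z| = 1, so by Rouche f has the same number of zeros as g inside |z| < 1
Step 5: g(z) = 14 is a nonzero constant with no zeros inside |z| < 1. Answer = 0

0


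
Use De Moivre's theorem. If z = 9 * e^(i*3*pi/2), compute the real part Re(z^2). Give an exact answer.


Step 1: By De Moivre's theorem, z^2 = 9^2 * e^(i*2*3*pi/2) = 81 * (cos(3*pi) + i*sin(3*pi))
Step 2: |z|^2 = 9^2 = 81
Step 3: Reduce the angle mod 2*pi: 3*pi - 2*pi = pi
Step 4: cos(pi) = -1
Step 5: Re(z^2) = 81 * (-1) = -81

-81


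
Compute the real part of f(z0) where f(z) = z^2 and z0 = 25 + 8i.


Step 1: z0 = 25 + 8i
Step 2: z0^2 = 25^2 - 8^2 + 400i
Step 3: real part = 625 - 64 = 561

561


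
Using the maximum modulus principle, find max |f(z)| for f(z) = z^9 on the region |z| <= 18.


Step 1: On |z| = 18, |f(z)| = |z|^9 = 18^9
Step 2: By maximum modulus principle, maximum is on boundary.
Step 3: Maximum = 198359290368 = 198359290368

198359290368


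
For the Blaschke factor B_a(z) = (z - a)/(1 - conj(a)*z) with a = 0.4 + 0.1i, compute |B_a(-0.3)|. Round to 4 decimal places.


Step 1: Numerator z0 - a = -0.3 - (0.4 + 0.1i) = -0.7 - 0.1i
Step 2: Denominator 1 - conj(a)*z0 = 1 - (0.4 - 0.1i)*(-0.3) = 1.12 - 0.03i
Step 3: |z0 - a|^2 = (-0.7)^2 + (-0.1)^2 = 0.5; |1 - conj(a)*z0|^2 = 1.12^2 + (-0.03)^2 = 1.2553
Step 4: |B_a(-0.3)| = sqrt(0.5 / 1.2553) = sqrt(0.398311)
Step 5: = 0.6311

0.6311


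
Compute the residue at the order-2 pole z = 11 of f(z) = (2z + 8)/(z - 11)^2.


Step 1: Pole of order 2 at z = 11
Step 2: Res = lim d/dz [(z - 11)^2 * f(z)] as z -> 11
Step 3: (z - 11)^2 * f(z) = 2z + 8
Step 4: d/dz[2z + 8] = 2

2


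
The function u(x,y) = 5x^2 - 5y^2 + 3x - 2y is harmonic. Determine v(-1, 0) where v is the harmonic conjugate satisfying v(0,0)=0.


Step 1: v_x = -u_y = 10y + 2
Step 2: v_y = u_x = 10x + 3
Step 3: v = 10xy + 2x + 3y + C
Step 4: v(0,0) = 0 => C = 0
Step 5: v(-1, 0) = -2

-2


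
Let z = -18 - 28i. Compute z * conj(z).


Step 1: conj(z) = -18 + 28i
Step 2: z * conj(z) = (-18)^2 + (-28)^2
Step 3: = 324 + 784 = 1108

1108


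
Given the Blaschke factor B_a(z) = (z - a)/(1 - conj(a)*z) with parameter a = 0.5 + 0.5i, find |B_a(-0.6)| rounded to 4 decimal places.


Step 1: Numerator z0 - a = -0.6 - (0.5 + 0.5i) = -1.1 - 0.5i
Step 2: Denominator 1 - conj(a)*z0 = 1 - (0.5 - 0.5i)*(-0.6) = 1.3 - 0.3i
Step 3: |z0 - a|^2 = (-1.1)^2 + (-0.5)^2 = 1.46; |1 - conj(a)*z0|^2 = 1.3^2 + (-0.3)^2 = 1.78
Step 4: |B_a(-0.6)| = sqrt(1.46 / 1.78) = sqrt(0.820225)
Step 5: = 0.9057

0.9057


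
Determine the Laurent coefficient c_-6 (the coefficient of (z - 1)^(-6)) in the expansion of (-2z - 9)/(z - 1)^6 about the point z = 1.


Step 1: Write the numerator in powers of (z - 1): -2z - 9 = -2(z - 1) + (-2*1 - 9) = -2(z - 1) - 11
Step 2: Divide by (z - 1)^6: f(z) = -11(z - 1)^(-6) - 2(z - 1)^(-5)
Step 3: This finite sum is the Laurent series of f about z = 1.
Step 4: Coefficient of (z - 1)^(-6) = -2*1 - 9 = -11

-11
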